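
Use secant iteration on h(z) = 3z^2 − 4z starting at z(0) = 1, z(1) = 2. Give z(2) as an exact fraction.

h(1) = −1, h(2) = 4. z(2) = 2 − 4·(2 − 1)/(4 − (−1)) = 6/5.

6/5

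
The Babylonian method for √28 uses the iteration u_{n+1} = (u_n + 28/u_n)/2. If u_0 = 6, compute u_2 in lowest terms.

127/24

u_1 = (6 + 28/6)/2 = 16/3.
u_2 = (16/3 + 28/(16/3))/2 = 127/24.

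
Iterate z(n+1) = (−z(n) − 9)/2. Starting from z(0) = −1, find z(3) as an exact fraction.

z(1) = (−(−1) − 9)/2 = −4.
z(2) = (−(−4) − 9)/2 = −5/2.
z(3) = (−(−5/2) − 9)/2 = −13/4.

−13/4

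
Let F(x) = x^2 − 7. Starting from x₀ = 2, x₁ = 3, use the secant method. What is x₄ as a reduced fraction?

971/367

F(2) = −3, F(3) = 2. x₂ = 3 − 2·(3 − 2)/(2 − (−3)) = 13/5.
F(3) = 2, F(13/5) = −6/25. x₃ = (13/5) − (−6/25)·((13/5) − 3)/((−6/25) − 2) = 37/14.
F(13/5) = −6/25, F(37/14) = −3/196. x₄ = (37/14) − (−3/196)·((37/14) − (13/5))/((−3/196) − (−6/25)) = 971/367.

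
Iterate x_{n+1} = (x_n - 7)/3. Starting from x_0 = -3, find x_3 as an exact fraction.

x_1 = ((-3) - 7)/3 = -10/3.
x_2 = ((-10/3) - 7)/3 = -31/9.
x_3 = ((-31/9) - 7)/3 = -94/27.

-94/27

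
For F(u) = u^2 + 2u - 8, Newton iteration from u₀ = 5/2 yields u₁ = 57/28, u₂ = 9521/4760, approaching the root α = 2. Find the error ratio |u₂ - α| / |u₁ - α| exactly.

u₁ - α = 57/28 - 2 = 1/28, so |u₁ - α| = 1/28.
u₂ - α = 9521/4760 - 2 = 1/4760, so |u₂ - α| = 1/4760.
Ratio = (1/4760) / (1/28) = 1/170.

1/170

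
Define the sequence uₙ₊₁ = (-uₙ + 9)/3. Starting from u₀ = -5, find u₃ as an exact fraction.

68/27

u₁ = (-(-5) + 9)/3 = 14/3.
u₂ = (-(14/3) + 9)/3 = 13/9.
u₃ = (-(13/9) + 9)/3 = 68/27.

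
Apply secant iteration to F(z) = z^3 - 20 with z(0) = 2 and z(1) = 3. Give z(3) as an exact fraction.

23270/8599

F(2) = -12, F(3) = 7. z(2) = 3 - 7·(3 - 2)/(7 - (-12)) = 50/19.
F(3) = 7, F(50/19) = -12180/6859. z(3) = (50/19) - (-12180/6859)·((50/19) - 3)/((-12180/6859) - 7) = 23270/8599.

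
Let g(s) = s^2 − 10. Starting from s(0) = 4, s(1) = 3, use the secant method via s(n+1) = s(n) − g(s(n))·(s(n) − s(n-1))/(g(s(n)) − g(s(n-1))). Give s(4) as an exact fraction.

3001/949

g(4) = 6, g(3) = −1. s(2) = 3 − (−1)·(3 − 4)/((−1) − 6) = 22/7.
g(3) = −1, g(22/7) = −6/49. s(3) = (22/7) − (−6/49)·((22/7) − 3)/((−6/49) − (−1)) = 136/43.
g(22/7) = −6/49, g(136/43) = 6/1849. s(4) = (136/43) − (6/1849)·((136/43) − (22/7))/((6/1849) − (−6/49)) = 3001/949.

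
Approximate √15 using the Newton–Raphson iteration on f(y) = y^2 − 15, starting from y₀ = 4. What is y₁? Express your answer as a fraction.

f'(y) = 2y.
f(4) = 1, f'(4) = 8, so y₁ = 4 − 1/8 = 31/8.

31/8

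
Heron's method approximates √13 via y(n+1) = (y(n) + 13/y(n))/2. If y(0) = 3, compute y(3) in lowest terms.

y(1) = (3 + 13/3)/2 = 11/3.
y(2) = (11/3 + 13/(11/3))/2 = 119/33.
y(3) = (119/33 + 13/(119/33))/2 = 14159/3927.

14159/3927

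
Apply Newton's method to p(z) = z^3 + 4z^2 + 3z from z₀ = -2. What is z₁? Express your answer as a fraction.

p'(z) = 3z^2 + 8z + 3.
p(-2) = 2, p'(-2) = -1, so z₁ = (-2) - 2/(-1) = 0.

0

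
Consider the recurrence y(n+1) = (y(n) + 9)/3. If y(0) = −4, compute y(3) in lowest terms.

y(1) = ((−4) + 9)/3 = 5/3.
y(2) = ((5/3) + 9)/3 = 32/9.
y(3) = ((32/9) + 9)/3 = 113/27.

113/27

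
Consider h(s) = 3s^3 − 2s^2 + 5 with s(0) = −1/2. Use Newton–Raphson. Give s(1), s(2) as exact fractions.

h'(s) = 9s^2 − 4s.
h(−1/2) = 33/8, h'(−1/2) = 17/4, so s(1) = (−1/2) − (33/8)/(17/4) = −25/17.
h(−25/17) = −43560/4913, h'(−25/17) = 7325/289, so s(2) = (−25/17) − (−43560/4913)/(7325/289) = −27913/24905.

s(1) = −25/17, s(2) = −27913/24905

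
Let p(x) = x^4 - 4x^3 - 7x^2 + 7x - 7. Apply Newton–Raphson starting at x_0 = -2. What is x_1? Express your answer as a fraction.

p'(x) = 4x^3 - 12x^2 - 14x + 7.
p(-2) = -1, p'(-2) = -45, so x_1 = (-2) - (-1)/(-45) = -91/45.

-91/45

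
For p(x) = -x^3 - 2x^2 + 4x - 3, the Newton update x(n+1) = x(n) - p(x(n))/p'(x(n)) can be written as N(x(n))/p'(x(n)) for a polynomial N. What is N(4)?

-157

p'(x) = -3x^2 - 4x + 4.
N(x) = x·p'(x) - p(x) = x·(-3x^2 - 4x + 4) - (-x^3 - 2x^2 + 4x - 3) = -2x^3 - 2x^2 + 3.
N(4) = -157.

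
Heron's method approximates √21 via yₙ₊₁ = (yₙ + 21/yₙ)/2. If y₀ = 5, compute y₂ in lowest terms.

527/115

y₁ = (5 + 21/5)/2 = 23/5.
y₂ = (23/5 + 21/(23/5))/2 = 527/115.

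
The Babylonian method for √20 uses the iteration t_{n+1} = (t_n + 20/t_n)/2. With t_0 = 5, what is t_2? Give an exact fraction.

t_1 = (5 + 20/5)/2 = 9/2.
t_2 = (9/2 + 20/(9/2))/2 = 161/36.

161/36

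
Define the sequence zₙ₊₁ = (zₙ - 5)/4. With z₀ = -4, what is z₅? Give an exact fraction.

z₁ = ((-4) - 5)/4 = -9/4.
z₂ = ((-9/4) - 5)/4 = -29/16.
z₃ = ((-29/16) - 5)/4 = -109/64.
z₄ = ((-109/64) - 5)/4 = -429/256.
z₅ = ((-429/256) - 5)/4 = -1709/1024.

-1709/1024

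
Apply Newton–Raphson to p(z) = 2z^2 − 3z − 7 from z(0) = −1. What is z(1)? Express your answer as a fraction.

p'(z) = 4z − 3.
p(−1) = −2, p'(−1) = −7, so z(1) = (−1) − (−2)/(−7) = −9/7.

−9/7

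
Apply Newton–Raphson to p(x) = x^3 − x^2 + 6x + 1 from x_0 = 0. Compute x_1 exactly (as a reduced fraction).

−1/6

p'(x) = 3x^2 − 2x + 6.
p(0) = 1, p'(0) = 6, so x_1 = 0 − 1/6 = −1/6.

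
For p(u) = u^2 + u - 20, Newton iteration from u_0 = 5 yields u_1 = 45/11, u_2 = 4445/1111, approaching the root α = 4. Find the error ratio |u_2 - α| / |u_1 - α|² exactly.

11/101

u_1 - α = 45/11 - 4 = 1/11, so |u_1 - α| = 1/11.
u_2 - α = 4445/1111 - 4 = 1/1111, so |u_2 - α| = 1/1111.
|u_1 - α|² = 1/121.
Ratio = (1/1111) / (1/121) = 11/101.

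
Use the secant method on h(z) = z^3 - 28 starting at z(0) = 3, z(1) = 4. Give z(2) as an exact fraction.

h(3) = -1, h(4) = 36. z(2) = 4 - 36·(4 - 3)/(36 - (-1)) = 112/37.

112/37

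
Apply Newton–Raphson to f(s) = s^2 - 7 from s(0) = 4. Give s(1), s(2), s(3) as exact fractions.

f'(s) = 2s.
f(4) = 9, f'(4) = 8, so s(1) = 4 - 9/8 = 23/8.
f(23/8) = 81/64, f'(23/8) = 23/4, so s(2) = (23/8) - (81/64)/(23/4) = 977/368.
f(977/368) = 6561/135424, f'(977/368) = 977/184, so s(3) = (977/368) - (6561/135424)/(977/184) = 1902497/719072.

s(1) = 23/8, s(2) = 977/368, s(3) = 1902497/719072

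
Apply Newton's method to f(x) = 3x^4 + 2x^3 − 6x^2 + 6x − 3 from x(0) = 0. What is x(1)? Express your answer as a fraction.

f'(x) = 12x^3 + 6x^2 − 12x + 6.
f(0) = −3, f'(0) = 6, so x(1) = 0 − (−3)/6 = 1/2.

1/2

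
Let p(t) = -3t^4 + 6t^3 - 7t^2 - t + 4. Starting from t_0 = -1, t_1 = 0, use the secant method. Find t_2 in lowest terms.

-4/15

p(-1) = -11, p(0) = 4. t_2 = 0 - 4·(0 - (-1))/(4 - (-11)) = -4/15.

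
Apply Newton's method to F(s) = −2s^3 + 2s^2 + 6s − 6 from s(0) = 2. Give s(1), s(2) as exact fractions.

s(1) = 9/5, s(2) = 113/65

F'(s) = −6s^2 + 4s + 6.
F(2) = −2, F'(2) = −10, so s(1) = 2 − (−2)/(−10) = 9/5.
F(9/5) = −48/125, F'(9/5) = −156/25, so s(2) = (9/5) − (−48/125)/(−156/25) = 113/65.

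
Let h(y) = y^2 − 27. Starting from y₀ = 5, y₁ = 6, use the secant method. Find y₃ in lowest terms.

h(5) = −2, h(6) = 9. y₂ = 6 − 9·(6 − 5)/(9 − (−2)) = 57/11.
h(6) = 9, h(57/11) = −18/121. y₃ = (57/11) − (−18/121)·((57/11) − 6)/((−18/121) − 9) = 213/41.

213/41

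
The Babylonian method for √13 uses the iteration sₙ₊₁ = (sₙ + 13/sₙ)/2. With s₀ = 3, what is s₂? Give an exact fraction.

s₁ = (3 + 13/3)/2 = 11/3.
s₂ = (11/3 + 13/(11/3))/2 = 119/33.

119/33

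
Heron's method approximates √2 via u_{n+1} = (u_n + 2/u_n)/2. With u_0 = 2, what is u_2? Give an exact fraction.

17/12

u_1 = (2 + 2/2)/2 = 3/2.
u_2 = (3/2 + 2/(3/2))/2 = 17/12.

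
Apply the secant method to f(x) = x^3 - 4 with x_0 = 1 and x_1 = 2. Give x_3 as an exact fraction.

169/109

f(1) = -3, f(2) = 4. x_2 = 2 - 4·(2 - 1)/(4 - (-3)) = 10/7.
f(2) = 4, f(10/7) = -372/343. x_3 = (10/7) - (-372/343)·((10/7) - 2)/((-372/343) - 4) = 169/109.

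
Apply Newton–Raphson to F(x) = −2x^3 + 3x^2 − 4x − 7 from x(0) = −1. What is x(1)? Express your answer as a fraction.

−7/8

F'(x) = −6x^2 + 6x − 4.
F(−1) = 2, F'(−1) = −16, so x(1) = (−1) − 2/(−16) = −7/8.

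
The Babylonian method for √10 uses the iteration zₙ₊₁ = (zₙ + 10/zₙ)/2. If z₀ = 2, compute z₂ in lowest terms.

89/28

z₁ = (2 + 10/2)/2 = 7/2.
z₂ = (7/2 + 10/(7/2))/2 = 89/28.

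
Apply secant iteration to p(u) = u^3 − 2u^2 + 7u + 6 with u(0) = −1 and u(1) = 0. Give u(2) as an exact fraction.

p(−1) = −4, p(0) = 6. u(2) = 0 − 6·(0 − (−1))/(6 − (−4)) = −3/5.

−3/5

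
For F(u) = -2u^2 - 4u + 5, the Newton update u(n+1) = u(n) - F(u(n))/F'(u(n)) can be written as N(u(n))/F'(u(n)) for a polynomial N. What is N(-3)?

F'(u) = -4u - 4.
N(u) = u·F'(u) - F(u) = u·(-4u - 4) - (-2u^2 - 4u + 5) = -2u^2 - 5.
N(-3) = -23.

-23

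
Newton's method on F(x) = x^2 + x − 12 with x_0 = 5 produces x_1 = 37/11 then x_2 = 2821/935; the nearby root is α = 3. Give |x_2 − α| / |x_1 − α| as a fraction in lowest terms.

4/85

x_1 − α = 37/11 − 3 = 4/11, so |x_1 − α| = 4/11.
x_2 − α = 2821/935 − 3 = 16/935, so |x_2 − α| = 16/935.
Ratio = (16/935) / (4/11) = 4/85.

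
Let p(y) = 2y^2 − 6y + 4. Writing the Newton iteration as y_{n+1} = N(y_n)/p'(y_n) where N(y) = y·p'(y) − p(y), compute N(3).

p'(y) = 4y − 6.
N(y) = y·p'(y) − p(y) = y·(4y − 6) − (2y^2 − 6y + 4) = 2y^2 − 4.
N(3) = 14.

14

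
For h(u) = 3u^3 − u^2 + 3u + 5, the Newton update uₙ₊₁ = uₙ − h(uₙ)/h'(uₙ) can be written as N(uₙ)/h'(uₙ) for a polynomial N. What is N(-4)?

h'(u) = 9u^2 − 2u + 3.
N(u) = u·h'(u) − h(u) = u·(9u^2 − 2u + 3) − (3u^3 − u^2 + 3u + 5) = 6u^3 − u^2 − 5.
N(-4) = −405.

−405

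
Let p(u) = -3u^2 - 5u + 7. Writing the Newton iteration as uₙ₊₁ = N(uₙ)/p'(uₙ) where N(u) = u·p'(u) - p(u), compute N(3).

-34

p'(u) = -6u - 5.
N(u) = u·p'(u) - p(u) = u·(-6u - 5) - (-3u^2 - 5u + 7) = -3u^2 - 7.
N(3) = -34.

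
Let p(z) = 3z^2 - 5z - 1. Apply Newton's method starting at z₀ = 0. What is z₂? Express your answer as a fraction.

-28/155

p'(z) = 6z - 5.
p(0) = -1, p'(0) = -5, so z₁ = 0 - (-1)/(-5) = -1/5.
p(-1/5) = 3/25, p'(-1/5) = -31/5, so z₂ = (-1/5) - (3/25)/(-31/5) = -28/155.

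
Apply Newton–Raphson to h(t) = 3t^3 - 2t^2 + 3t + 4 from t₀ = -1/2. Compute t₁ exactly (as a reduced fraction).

-21/29

h'(t) = 9t^2 - 4t + 3.
h(-1/2) = 13/8, h'(-1/2) = 29/4, so t₁ = (-1/2) - (13/8)/(29/4) = -21/29.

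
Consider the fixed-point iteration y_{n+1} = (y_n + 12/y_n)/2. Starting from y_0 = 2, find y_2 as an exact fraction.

y_1 = (2 + 12/2)/2 = 4.
y_2 = (4 + 12/4)/2 = 7/2.

7/2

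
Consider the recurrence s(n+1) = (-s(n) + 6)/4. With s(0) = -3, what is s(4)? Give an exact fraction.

303/256

s(1) = (-(-3) + 6)/4 = 9/4.
s(2) = (-(9/4) + 6)/4 = 15/16.
s(3) = (-(15/16) + 6)/4 = 81/64.
s(4) = (-(81/64) + 6)/4 = 303/256.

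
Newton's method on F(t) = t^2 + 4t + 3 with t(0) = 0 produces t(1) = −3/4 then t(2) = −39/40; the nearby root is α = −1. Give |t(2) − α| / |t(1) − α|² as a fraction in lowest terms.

2/5

t(1) − α = −3/4 − (−1) = −3/4 + 1 = 1/4, so |t(1) − α| = 1/4.
t(2) − α = −39/40 − (−1) = −39/40 + 1 = 1/40, so |t(2) − α| = 1/40.
|t(1) − α|² = 1/16.
Ratio = (1/40) / (1/16) = 2/5.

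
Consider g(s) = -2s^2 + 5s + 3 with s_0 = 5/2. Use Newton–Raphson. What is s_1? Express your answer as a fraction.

31/10

g'(s) = -4s + 5.
g(5/2) = 3, g'(5/2) = -5, so s_1 = (5/2) - 3/(-5) = 31/10.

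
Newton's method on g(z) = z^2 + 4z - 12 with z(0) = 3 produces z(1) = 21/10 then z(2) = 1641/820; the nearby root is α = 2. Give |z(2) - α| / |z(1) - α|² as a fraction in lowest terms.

5/41

z(1) - α = 21/10 - 2 = 1/10, so |z(1) - α| = 1/10.
z(2) - α = 1641/820 - 2 = 1/820, so |z(2) - α| = 1/820.
|z(1) - α|² = 1/100.
Ratio = (1/820) / (1/100) = 5/41.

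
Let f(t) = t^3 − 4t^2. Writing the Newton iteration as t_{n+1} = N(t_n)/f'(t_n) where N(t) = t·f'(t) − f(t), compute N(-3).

f'(t) = 3t^2 − 8t.
N(t) = t·f'(t) − f(t) = t·(3t^2 − 8t) − (t^3 − 4t^2) = 2t^3 − 4t^2.
N(-3) = −90.

−90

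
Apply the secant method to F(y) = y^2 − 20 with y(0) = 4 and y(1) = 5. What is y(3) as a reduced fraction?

76/17

F(4) = −4, F(5) = 5. y(2) = 5 − 5·(5 − 4)/(5 − (−4)) = 40/9.
F(5) = 5, F(40/9) = −20/81. y(3) = (40/9) − (−20/81)·((40/9) − 5)/((−20/81) − 5) = 76/17.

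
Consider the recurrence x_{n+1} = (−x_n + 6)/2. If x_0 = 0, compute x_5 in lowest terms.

33/16

x_1 = (−0 + 6)/2 = 3.
x_2 = (−3 + 6)/2 = 3/2.
x_3 = (−(3/2) + 6)/2 = 9/4.
x_4 = (−(9/4) + 6)/2 = 15/8.
x_5 = (−(15/8) + 6)/2 = 33/16.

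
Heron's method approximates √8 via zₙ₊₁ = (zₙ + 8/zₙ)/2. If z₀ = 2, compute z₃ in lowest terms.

577/204

z₁ = (2 + 8/2)/2 = 3.
z₂ = (3 + 8/3)/2 = 17/6.
z₃ = (17/6 + 8/(17/6))/2 = 577/204.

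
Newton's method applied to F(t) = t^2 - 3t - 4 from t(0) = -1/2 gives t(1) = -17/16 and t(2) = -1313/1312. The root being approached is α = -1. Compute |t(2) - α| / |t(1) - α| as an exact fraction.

t(1) - α = -17/16 - (-1) = -17/16 + 1 = -1/16, so |t(1) - α| = 1/16.
t(2) - α = -1313/1312 - (-1) = -1313/1312 + 1 = -1/1312, so |t(2) - α| = 1/1312.
Ratio = (1/1312) / (1/16) = 1/82.

1/82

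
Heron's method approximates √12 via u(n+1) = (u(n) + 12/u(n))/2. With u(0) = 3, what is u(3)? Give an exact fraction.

18817/5432

u(1) = (3 + 12/3)/2 = 7/2.
u(2) = (7/2 + 12/(7/2))/2 = 97/28.
u(3) = (97/28 + 12/(97/28))/2 = 18817/5432.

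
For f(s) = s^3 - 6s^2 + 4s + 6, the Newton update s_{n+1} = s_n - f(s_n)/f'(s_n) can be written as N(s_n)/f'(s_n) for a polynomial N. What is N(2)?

f'(s) = 3s^2 - 12s + 4.
N(s) = s·f'(s) - f(s) = s·(3s^2 - 12s + 4) - (s^3 - 6s^2 + 4s + 6) = 2s^3 - 6s^2 - 6.
N(2) = -14.

-14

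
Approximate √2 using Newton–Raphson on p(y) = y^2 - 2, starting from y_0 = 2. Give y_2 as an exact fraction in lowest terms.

17/12

p'(y) = 2y.
p(2) = 2, p'(2) = 4, so y_1 = 2 - 2/4 = 3/2.
p(3/2) = 1/4, p'(3/2) = 3, so y_2 = (3/2) - (1/4)/3 = 17/12.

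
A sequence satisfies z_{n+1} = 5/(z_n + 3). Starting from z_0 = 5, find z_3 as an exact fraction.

z_1 = 5/(5 + 3) = 5/8.
z_2 = 5/(5/8 + 3) = 40/29.
z_3 = 5/(40/29 + 3) = 145/127.

145/127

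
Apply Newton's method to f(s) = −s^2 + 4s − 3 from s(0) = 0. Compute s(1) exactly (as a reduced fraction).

f'(s) = −2s + 4.
f(0) = −3, f'(0) = 4, so s(1) = 0 − (−3)/4 = 3/4.

3/4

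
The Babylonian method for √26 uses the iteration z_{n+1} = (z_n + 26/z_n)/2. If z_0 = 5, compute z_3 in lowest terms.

z_1 = (5 + 26/5)/2 = 51/10.
z_2 = (51/10 + 26/(51/10))/2 = 5201/1020.
z_3 = (5201/1020 + 26/(5201/1020))/2 = 54100801/10610040.

54100801/10610040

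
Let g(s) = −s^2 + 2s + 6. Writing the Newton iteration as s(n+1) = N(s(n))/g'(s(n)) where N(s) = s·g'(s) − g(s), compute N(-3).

−15

g'(s) = −2s + 2.
N(s) = s·g'(s) − g(s) = s·(−2s + 2) − (−s^2 + 2s + 6) = −s^2 − 6.
N(-3) = −15.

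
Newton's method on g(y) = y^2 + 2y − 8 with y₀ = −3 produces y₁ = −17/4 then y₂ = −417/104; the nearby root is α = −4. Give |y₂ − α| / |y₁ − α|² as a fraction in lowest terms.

y₁ − α = −17/4 − (−4) = −17/4 + 4 = −1/4, so |y₁ − α| = 1/4.
y₂ − α = −417/104 − (−4) = −417/104 + 4 = −1/104, so |y₂ − α| = 1/104.
|y₁ − α|² = 1/16.
Ratio = (1/104) / (1/16) = 2/13.

2/13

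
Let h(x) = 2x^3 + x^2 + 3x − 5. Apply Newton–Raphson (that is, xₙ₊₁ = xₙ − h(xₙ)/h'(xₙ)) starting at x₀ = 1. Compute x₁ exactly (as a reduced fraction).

h'(x) = 6x^2 + 2x + 3.
h(1) = 1, h'(1) = 11, so x₁ = 1 − 1/11 = 10/11.

10/11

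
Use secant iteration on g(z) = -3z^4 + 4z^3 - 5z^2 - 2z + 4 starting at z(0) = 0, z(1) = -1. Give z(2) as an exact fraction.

g(0) = 4, g(-1) = -6. z(2) = (-1) - (-6)·((-1) - 0)/((-6) - 4) = -2/5.

-2/5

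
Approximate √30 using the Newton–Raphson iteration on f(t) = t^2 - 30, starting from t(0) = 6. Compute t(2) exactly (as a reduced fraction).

f'(t) = 2t.
f(6) = 6, f'(6) = 12, so t(1) = 6 - 6/12 = 11/2.
f(11/2) = 1/4, f'(11/2) = 11, so t(2) = (11/2) - (1/4)/11 = 241/44.

241/44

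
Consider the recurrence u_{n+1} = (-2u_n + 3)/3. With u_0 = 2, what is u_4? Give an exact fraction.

u_1 = (-2·2 + 3)/3 = -1/3.
u_2 = (-2·(-1/3) + 3)/3 = 11/9.
u_3 = (-2·(11/9) + 3)/3 = 5/27.
u_4 = (-2·(5/27) + 3)/3 = 71/81.

71/81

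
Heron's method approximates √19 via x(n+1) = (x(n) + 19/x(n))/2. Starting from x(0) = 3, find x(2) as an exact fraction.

x(1) = (3 + 19/3)/2 = 14/3.
x(2) = (14/3 + 19/(14/3))/2 = 367/84.

367/84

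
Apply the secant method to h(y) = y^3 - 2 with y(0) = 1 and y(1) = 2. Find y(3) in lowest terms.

h(1) = -1, h(2) = 6. y(2) = 2 - 6·(2 - 1)/(6 - (-1)) = 8/7.
h(2) = 6, h(8/7) = -174/343. y(3) = (8/7) - (-174/343)·((8/7) - 2)/((-174/343) - 6) = 75/62.

75/62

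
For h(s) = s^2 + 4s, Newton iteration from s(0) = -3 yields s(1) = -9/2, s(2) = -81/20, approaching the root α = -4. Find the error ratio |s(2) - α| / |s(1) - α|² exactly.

1/5

s(1) - α = -9/2 - (-4) = -9/2 + 4 = -1/2, so |s(1) - α| = 1/2.
s(2) - α = -81/20 - (-4) = -81/20 + 4 = -1/20, so |s(2) - α| = 1/20.
|s(1) - α|² = 1/4.
Ratio = (1/20) / (1/4) = 1/5.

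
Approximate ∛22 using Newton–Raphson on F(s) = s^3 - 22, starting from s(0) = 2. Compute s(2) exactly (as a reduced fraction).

9235/3249

F'(s) = 3s^2.
F(2) = -14, F'(2) = 12, so s(1) = 2 - (-14)/12 = 19/6.
F(19/6) = 2107/216, F'(19/6) = 361/12, so s(2) = (19/6) - (2107/216)/(361/12) = 9235/3249.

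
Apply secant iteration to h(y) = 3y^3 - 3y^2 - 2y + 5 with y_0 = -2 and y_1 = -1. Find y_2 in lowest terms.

-29/28

h(-2) = -27, h(-1) = 1. y_2 = (-1) - 1·((-1) - (-2))/(1 - (-27)) = -29/28.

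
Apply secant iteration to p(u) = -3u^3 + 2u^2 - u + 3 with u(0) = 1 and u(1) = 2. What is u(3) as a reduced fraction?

p(1) = 1, p(2) = -15. u(2) = 2 - (-15)·(2 - 1)/((-15) - 1) = 17/16.
p(2) = -15, p(17/16) = 2445/4096. u(3) = (17/16) - (2445/4096)·((17/16) - 2)/((2445/4096) - (-15)) = 4678/4259.

4678/4259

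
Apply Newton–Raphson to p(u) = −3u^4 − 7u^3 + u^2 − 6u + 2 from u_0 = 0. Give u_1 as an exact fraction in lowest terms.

p'(u) = −12u^3 − 21u^2 + 2u − 6.
p(0) = 2, p'(0) = −6, so u_1 = 0 − 2/(−6) = 1/3.

1/3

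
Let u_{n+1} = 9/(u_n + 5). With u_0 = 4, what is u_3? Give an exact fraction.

u_1 = 9/(4 + 5) = 1.
u_2 = 9/(1 + 5) = 3/2.
u_3 = 9/(3/2 + 5) = 18/13.

18/13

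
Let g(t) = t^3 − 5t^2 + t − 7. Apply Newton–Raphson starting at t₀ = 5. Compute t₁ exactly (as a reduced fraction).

66/13

g'(t) = 3t^2 − 10t + 1.
g(5) = −2, g'(5) = 26, so t₁ = 5 − (−2)/26 = 66/13.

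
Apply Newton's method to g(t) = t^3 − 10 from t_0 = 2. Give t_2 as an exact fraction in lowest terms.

g'(t) = 3t^2.
g(2) = −2, g'(2) = 12, so t_1 = 2 − (−2)/12 = 13/6.
g(13/6) = 37/216, g'(13/6) = 169/12, so t_2 = (13/6) − (37/216)/(169/12) = 3277/1521.

3277/1521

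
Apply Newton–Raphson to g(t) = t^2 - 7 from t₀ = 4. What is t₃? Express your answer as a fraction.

g'(t) = 2t.
g(4) = 9, g'(4) = 8, so t₁ = 4 - 9/8 = 23/8.
g(23/8) = 81/64, g'(23/8) = 23/4, so t₂ = (23/8) - (81/64)/(23/4) = 977/368.
g(977/368) = 6561/135424, g'(977/368) = 977/184, so t₃ = (977/368) - (6561/135424)/(977/184) = 1902497/719072.

1902497/719072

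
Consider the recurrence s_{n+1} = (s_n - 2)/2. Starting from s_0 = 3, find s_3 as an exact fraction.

s_1 = (3 - 2)/2 = 1/2.
s_2 = ((1/2) - 2)/2 = -3/4.
s_3 = ((-3/4) - 2)/2 = -11/8.

-11/8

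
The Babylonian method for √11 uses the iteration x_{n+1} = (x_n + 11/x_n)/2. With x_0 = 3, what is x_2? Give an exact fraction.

x_1 = (3 + 11/3)/2 = 10/3.
x_2 = (10/3 + 11/(10/3))/2 = 199/60.

199/60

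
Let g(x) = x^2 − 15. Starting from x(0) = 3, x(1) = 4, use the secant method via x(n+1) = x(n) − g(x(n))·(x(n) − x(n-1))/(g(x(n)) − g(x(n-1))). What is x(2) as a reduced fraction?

27/7

g(3) = −6, g(4) = 1. x(2) = 4 − 1·(4 − 3)/(1 − (−6)) = 27/7.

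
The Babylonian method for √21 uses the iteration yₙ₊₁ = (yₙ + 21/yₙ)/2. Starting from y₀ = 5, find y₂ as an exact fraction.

y₁ = (5 + 21/5)/2 = 23/5.
y₂ = (23/5 + 21/(23/5))/2 = 527/115.

527/115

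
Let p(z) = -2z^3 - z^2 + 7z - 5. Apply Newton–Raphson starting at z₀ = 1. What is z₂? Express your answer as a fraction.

5/7

p'(z) = -6z^2 - 2z + 7.
p(1) = -1, p'(1) = -1, so z₁ = 1 - (-1)/(-1) = 0.
p(0) = -5, p'(0) = 7, so z₂ = 0 - (-5)/7 = 5/7.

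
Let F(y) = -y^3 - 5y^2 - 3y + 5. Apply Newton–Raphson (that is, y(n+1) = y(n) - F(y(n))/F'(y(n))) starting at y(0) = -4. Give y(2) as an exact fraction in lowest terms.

F'(y) = -3y^2 - 10y - 3.
F(-4) = 1, F'(-4) = -11, so y(1) = (-4) - 1/(-11) = -43/11.
F(-43/11) = 76/1331, F'(-43/11) = -1180/121, so y(2) = (-43/11) - (76/1331)/(-1180/121) = -12666/3245.

-12666/3245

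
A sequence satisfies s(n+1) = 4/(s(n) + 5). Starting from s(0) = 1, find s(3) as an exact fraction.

68/97

s(1) = 4/(1 + 5) = 2/3.
s(2) = 4/(2/3 + 5) = 12/17.
s(3) = 4/(12/17 + 5) = 68/97.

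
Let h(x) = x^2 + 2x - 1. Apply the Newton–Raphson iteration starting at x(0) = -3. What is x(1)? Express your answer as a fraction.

-5/2

h'(x) = 2x + 2.
h(-3) = 2, h'(-3) = -4, so x(1) = (-3) - 2/(-4) = -5/2.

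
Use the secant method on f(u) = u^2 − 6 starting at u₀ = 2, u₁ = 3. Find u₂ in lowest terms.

f(2) = −2, f(3) = 3. u₂ = 3 − 3·(3 − 2)/(3 − (−2)) = 12/5.

12/5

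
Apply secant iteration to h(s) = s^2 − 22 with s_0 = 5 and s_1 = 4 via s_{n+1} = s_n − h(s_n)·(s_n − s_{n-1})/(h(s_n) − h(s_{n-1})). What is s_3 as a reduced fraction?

61/13

h(5) = 3, h(4) = −6. s_2 = 4 − (−6)·(4 − 5)/((−6) − 3) = 14/3.
h(4) = −6, h(14/3) = −2/9. s_3 = (14/3) − (−2/9)·((14/3) − 4)/((−2/9) − (−6)) = 61/13.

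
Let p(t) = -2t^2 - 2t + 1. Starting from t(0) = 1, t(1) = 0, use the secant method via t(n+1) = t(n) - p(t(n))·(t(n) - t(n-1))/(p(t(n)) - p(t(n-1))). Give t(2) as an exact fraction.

p(1) = -3, p(0) = 1. t(2) = 0 - 1·(0 - 1)/(1 - (-3)) = 1/4.

1/4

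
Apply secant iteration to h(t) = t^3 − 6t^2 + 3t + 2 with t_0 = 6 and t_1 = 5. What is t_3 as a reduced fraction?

h(6) = 20, h(5) = −8. t_2 = 5 − (−8)·(5 − 6)/((−8) − 20) = 37/7.
h(5) = −8, h(37/7) = −720/343. t_3 = (37/7) − (−720/343)·((37/7) − 5)/((−720/343) − (−8)) = 1363/253.

1363/253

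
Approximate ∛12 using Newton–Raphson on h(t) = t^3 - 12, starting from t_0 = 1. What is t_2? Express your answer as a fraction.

1453/441

h'(t) = 3t^2.
h(1) = -11, h'(1) = 3, so t_1 = 1 - (-11)/3 = 14/3.
h(14/3) = 2420/27, h'(14/3) = 196/3, so t_2 = (14/3) - (2420/27)/(196/3) = 1453/441.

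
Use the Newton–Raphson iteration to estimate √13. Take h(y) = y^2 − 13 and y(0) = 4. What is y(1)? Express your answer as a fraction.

29/8

h'(y) = 2y.
h(4) = 3, h'(4) = 8, so y(1) = 4 − 3/8 = 29/8.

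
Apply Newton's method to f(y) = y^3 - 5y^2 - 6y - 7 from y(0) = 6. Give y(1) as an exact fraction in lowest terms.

f'(y) = 3y^2 - 10y - 6.
f(6) = -7, f'(6) = 42, so y(1) = 6 - (-7)/42 = 37/6.

37/6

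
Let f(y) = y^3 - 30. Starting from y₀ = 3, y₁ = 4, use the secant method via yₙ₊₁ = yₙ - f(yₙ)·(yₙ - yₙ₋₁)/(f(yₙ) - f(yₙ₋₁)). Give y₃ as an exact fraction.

f(3) = -3, f(4) = 34. y₂ = 4 - 34·(4 - 3)/(34 - (-3)) = 114/37.
f(4) = 34, f(114/37) = -38046/50653. y₃ = (114/37) - (-38046/50653)·((114/37) - 4)/((-38046/50653) - 34) = 80271/25886.

80271/25886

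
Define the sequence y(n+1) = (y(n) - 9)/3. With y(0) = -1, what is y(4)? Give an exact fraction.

-361/81

y(1) = ((-1) - 9)/3 = -10/3.
y(2) = ((-10/3) - 9)/3 = -37/9.
y(3) = ((-37/9) - 9)/3 = -118/27.
y(4) = ((-118/27) - 9)/3 = -361/81.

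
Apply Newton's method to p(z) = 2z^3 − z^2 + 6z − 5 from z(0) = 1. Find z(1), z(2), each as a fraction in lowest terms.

z(1) = 4/5, z(2) = 801/1030

p'(z) = 6z^2 − 2z + 6.
p(1) = 2, p'(1) = 10, so z(1) = 1 − 2/10 = 4/5.
p(4/5) = 23/125, p'(4/5) = 206/25, so z(2) = (4/5) − (23/125)/(206/25) = 801/1030.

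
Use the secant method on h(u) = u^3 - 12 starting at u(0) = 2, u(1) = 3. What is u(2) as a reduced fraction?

h(2) = -4, h(3) = 15. u(2) = 3 - 15·(3 - 2)/(15 - (-4)) = 42/19.

42/19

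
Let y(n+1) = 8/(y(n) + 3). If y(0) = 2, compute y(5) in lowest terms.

4088/2405

y(1) = 8/(2 + 3) = 8/5.
y(2) = 8/(8/5 + 3) = 40/23.
y(3) = 8/(40/23 + 3) = 184/109.
y(4) = 8/(184/109 + 3) = 872/511.
y(5) = 8/(872/511 + 3) = 4088/2405.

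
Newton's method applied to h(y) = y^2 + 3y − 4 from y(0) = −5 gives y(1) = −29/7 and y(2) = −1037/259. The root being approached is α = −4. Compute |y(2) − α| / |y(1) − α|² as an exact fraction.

y(1) − α = −29/7 − (−4) = −29/7 + 4 = −1/7, so |y(1) − α| = 1/7.
y(2) − α = −1037/259 − (−4) = −1037/259 + 4 = −1/259, so |y(2) − α| = 1/259.
|y(1) − α|² = 1/49.
Ratio = (1/259) / (1/49) = 7/37.

7/37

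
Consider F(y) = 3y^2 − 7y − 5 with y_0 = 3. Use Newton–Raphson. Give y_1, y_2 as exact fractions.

F'(y) = 6y − 7.
F(3) = 1, F'(3) = 11, so y_1 = 3 − 1/11 = 32/11.
F(32/11) = 3/121, F'(32/11) = 115/11, so y_2 = (32/11) − (3/121)/(115/11) = 3677/1265.

y_1 = 32/11, y_2 = 3677/1265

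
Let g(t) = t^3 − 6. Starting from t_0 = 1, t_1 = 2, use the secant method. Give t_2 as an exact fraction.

12/7

g(1) = −5, g(2) = 2. t_2 = 2 − 2·(2 − 1)/(2 − (−5)) = 12/7.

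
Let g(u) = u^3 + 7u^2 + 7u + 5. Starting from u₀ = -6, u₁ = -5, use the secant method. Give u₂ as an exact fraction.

-125/21

g(-6) = -1, g(-5) = 20. u₂ = (-5) - 20·((-5) - (-6))/(20 - (-1)) = -125/21.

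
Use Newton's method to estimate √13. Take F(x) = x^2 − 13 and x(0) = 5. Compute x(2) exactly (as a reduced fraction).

F'(x) = 2x.
F(5) = 12, F'(5) = 10, so x(1) = 5 − 12/10 = 19/5.
F(19/5) = 36/25, F'(19/5) = 38/5, so x(2) = (19/5) − (36/25)/(38/5) = 343/95.

343/95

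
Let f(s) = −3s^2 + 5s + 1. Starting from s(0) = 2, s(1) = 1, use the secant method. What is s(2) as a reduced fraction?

7/4

f(2) = −1, f(1) = 3. s(2) = 1 − 3·(1 − 2)/(3 − (−1)) = 7/4.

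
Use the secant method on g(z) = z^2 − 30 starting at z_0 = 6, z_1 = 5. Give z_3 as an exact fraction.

126/23

g(6) = 6, g(5) = −5. z_2 = 5 − (−5)·(5 − 6)/((−5) − 6) = 60/11.
g(5) = −5, g(60/11) = −30/121. z_3 = (60/11) − (−30/121)·((60/11) − 5)/((−30/121) − (−5)) = 126/23.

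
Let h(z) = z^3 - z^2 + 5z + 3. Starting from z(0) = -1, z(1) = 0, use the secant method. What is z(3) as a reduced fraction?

-147/275

h(-1) = -4, h(0) = 3. z(2) = 0 - 3·(0 - (-1))/(3 - (-4)) = -3/7.
h(0) = 3, h(-3/7) = 204/343. z(3) = (-3/7) - (204/343)·((-3/7) - 0)/((204/343) - 3) = -147/275.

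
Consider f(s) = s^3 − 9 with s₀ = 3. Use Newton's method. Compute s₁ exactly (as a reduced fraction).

7/3

f'(s) = 3s^2.
f(3) = 18, f'(3) = 27, so s₁ = 3 − 18/27 = 7/3.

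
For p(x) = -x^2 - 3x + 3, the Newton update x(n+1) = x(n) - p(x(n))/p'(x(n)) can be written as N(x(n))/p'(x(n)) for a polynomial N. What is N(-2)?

-7

p'(x) = -2x - 3.
N(x) = x·p'(x) - p(x) = x·(-2x - 3) - (-x^2 - 3x + 3) = -x^2 - 3.
N(-2) = -7.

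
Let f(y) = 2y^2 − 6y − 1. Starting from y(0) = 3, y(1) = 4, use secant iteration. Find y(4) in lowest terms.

2732/865

f(3) = −1, f(4) = 7. y(2) = 4 − 7·(4 − 3)/(7 − (−1)) = 25/8.
f(4) = 7, f(25/8) = −7/32. y(3) = (25/8) − (−7/32)·((25/8) − 4)/((−7/32) − 7) = 104/33.
f(25/8) = −7/32, f(104/33) = −49/1089. y(4) = (104/33) − (−49/1089)·((104/33) − (25/8))/((−49/1089) − (−7/32)) = 2732/865.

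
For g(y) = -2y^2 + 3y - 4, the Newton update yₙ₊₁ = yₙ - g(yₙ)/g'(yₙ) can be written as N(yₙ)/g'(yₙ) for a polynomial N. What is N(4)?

-28

g'(y) = -4y + 3.
N(y) = y·g'(y) - g(y) = y·(-4y + 3) - (-2y^2 + 3y - 4) = -2y^2 + 4.
N(4) = -28.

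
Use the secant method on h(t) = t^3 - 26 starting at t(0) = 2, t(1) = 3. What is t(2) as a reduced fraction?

56/19

h(2) = -18, h(3) = 1. t(2) = 3 - 1·(3 - 2)/(1 - (-18)) = 56/19.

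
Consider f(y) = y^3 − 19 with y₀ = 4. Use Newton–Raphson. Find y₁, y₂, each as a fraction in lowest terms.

y₁ = 49/16, y₂ = 52187/19208

f'(y) = 3y^2.
f(4) = 45, f'(4) = 48, so y₁ = 4 − 45/48 = 49/16.
f(49/16) = 39825/4096, f'(49/16) = 7203/256, so y₂ = (49/16) − (39825/4096)/(7203/256) = 52187/19208.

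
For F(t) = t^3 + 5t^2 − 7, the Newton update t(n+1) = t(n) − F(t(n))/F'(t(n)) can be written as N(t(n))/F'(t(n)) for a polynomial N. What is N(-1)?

10

F'(t) = 3t^2 + 10t.
N(t) = t·F'(t) − F(t) = t·(3t^2 + 10t) − (t^3 + 5t^2 − 7) = 2t^3 + 5t^2 + 7.
N(-1) = 10.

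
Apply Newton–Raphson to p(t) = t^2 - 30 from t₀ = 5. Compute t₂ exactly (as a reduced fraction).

241/44

p'(t) = 2t.
p(5) = -5, p'(5) = 10, so t₁ = 5 - (-5)/10 = 11/2.
p(11/2) = 1/4, p'(11/2) = 11, so t₂ = (11/2) - (1/4)/11 = 241/44.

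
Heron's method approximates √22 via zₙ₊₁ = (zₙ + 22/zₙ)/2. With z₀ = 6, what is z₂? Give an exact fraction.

1633/348

z₁ = (6 + 22/6)/2 = 29/6.
z₂ = (29/6 + 22/(29/6))/2 = 1633/348.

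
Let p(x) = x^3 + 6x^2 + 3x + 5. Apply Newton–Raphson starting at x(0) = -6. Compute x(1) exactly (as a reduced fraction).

-17/3

p'(x) = 3x^2 + 12x + 3.
p(-6) = -13, p'(-6) = 39, so x(1) = (-6) - (-13)/39 = -17/3.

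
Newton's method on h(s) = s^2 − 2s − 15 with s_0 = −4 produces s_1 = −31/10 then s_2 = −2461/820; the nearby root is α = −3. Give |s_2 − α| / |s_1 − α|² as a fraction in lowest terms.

s_1 − α = −31/10 − (−3) = −31/10 + 3 = −1/10, so |s_1 − α| = 1/10.
s_2 − α = −2461/820 − (−3) = −2461/820 + 3 = −1/820, so |s_2 − α| = 1/820.
|s_1 − α|² = 1/100.
Ratio = (1/820) / (1/100) = 5/41.

5/41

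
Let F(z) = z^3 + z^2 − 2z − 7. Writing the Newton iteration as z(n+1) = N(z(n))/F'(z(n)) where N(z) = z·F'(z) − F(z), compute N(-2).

F'(z) = 3z^2 + 2z − 2.
N(z) = z·F'(z) − F(z) = z·(3z^2 + 2z − 2) − (z^3 + z^2 − 2z − 7) = 2z^3 + z^2 + 7.
N(-2) = −5.

−5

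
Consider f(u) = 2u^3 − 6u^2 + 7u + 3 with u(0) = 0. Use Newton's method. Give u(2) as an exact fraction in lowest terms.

−1515/4543

f'(u) = 6u^2 − 12u + 7.
f(0) = 3, f'(0) = 7, so u(1) = 0 − 3/7 = −3/7.
f(−3/7) = −432/343, f'(−3/7) = 649/49, so u(2) = (−3/7) − (−432/343)/(649/49) = −1515/4543.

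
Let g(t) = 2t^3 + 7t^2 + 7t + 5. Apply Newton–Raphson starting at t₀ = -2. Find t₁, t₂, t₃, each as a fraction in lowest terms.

g'(t) = 6t^2 + 14t + 7.
g(-2) = 3, g'(-2) = 3, so t₁ = (-2) - 3/3 = -3.
g(-3) = -7, g'(-3) = 19, so t₂ = (-3) - (-7)/19 = -50/19.
g(-50/19) = -9555/6859, g'(-50/19) = 4227/361, so t₃ = (-50/19) - (-9555/6859)/(4227/361) = -67265/26771.

t₁ = -3, t₂ = -50/19, t₃ = -67265/26771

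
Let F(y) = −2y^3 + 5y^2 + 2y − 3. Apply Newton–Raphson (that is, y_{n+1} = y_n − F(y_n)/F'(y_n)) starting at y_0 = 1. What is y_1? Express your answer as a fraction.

F'(y) = −6y^2 + 10y + 2.
F(1) = 2, F'(1) = 6, so y_1 = 1 − 2/6 = 2/3.

2/3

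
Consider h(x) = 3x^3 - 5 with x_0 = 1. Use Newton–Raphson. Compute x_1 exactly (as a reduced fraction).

h'(x) = 9x^2.
h(1) = -2, h'(1) = 9, so x_1 = 1 - (-2)/9 = 11/9.

11/9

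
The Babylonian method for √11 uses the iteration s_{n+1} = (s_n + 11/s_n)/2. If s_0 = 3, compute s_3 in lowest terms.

s_1 = (3 + 11/3)/2 = 10/3.
s_2 = (10/3 + 11/(10/3))/2 = 199/60.
s_3 = (199/60 + 11/(199/60))/2 = 79201/23880.

79201/23880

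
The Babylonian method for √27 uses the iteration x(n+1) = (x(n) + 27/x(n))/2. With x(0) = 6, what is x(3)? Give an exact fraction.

56451/10864

x(1) = (6 + 27/6)/2 = 21/4.
x(2) = (21/4 + 27/(21/4))/2 = 291/56.
x(3) = (291/56 + 27/(291/56))/2 = 56451/10864.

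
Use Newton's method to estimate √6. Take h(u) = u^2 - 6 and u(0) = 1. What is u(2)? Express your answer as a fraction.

73/28

h'(u) = 2u.
h(1) = -5, h'(1) = 2, so u(1) = 1 - (-5)/2 = 7/2.
h(7/2) = 25/4, h'(7/2) = 7, so u(2) = (7/2) - (25/4)/7 = 73/28.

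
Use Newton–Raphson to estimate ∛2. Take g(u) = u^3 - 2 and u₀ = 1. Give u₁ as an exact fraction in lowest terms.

4/3

g'(u) = 3u^2.
g(1) = -1, g'(1) = 3, so u₁ = 1 - (-1)/3 = 4/3.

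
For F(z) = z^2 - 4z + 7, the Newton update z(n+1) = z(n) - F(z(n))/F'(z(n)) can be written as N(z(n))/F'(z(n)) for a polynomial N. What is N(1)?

-6

F'(z) = 2z - 4.
N(z) = z·F'(z) - F(z) = z·(2z - 4) - (z^2 - 4z + 7) = z^2 - 7.
N(1) = -6.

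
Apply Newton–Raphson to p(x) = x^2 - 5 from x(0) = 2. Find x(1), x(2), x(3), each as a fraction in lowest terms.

x(1) = 9/4, x(2) = 161/72, x(3) = 51841/23184

p'(x) = 2x.
p(2) = -1, p'(2) = 4, so x(1) = 2 - (-1)/4 = 9/4.
p(9/4) = 1/16, p'(9/4) = 9/2, so x(2) = (9/4) - (1/16)/(9/2) = 161/72.
p(161/72) = 1/5184, p'(161/72) = 161/36, so x(3) = (161/72) - (1/5184)/(161/36) = 51841/23184.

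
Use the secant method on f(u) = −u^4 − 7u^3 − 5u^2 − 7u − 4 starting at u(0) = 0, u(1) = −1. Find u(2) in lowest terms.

f(0) = −4, f(−1) = 4. u(2) = (−1) − 4·((−1) − 0)/(4 − (−4)) = −1/2.

−1/2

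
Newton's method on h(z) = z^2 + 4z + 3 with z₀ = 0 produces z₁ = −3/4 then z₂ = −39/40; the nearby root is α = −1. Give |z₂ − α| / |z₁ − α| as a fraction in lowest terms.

1/10

z₁ − α = −3/4 − (−1) = −3/4 + 1 = 1/4, so |z₁ − α| = 1/4.
z₂ − α = −39/40 − (−1) = −39/40 + 1 = 1/40, so |z₂ − α| = 1/40.
Ratio = (1/40) / (1/4) = 1/10.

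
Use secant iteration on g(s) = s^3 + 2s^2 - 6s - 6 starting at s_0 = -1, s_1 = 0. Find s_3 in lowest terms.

-49/57

g(-1) = 1, g(0) = -6. s_2 = 0 - (-6)·(0 - (-1))/((-6) - 1) = -6/7.
g(0) = -6, g(-6/7) = -6/343. s_3 = (-6/7) - (-6/343)·((-6/7) - 0)/((-6/343) - (-6)) = -49/57.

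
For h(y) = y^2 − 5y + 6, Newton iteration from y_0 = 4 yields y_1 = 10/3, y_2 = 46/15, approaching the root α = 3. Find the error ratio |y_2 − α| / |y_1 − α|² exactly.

3/5

y_1 − α = 10/3 − 3 = 1/3, so |y_1 − α| = 1/3.
y_2 − α = 46/15 − 3 = 1/15, so |y_2 − α| = 1/15.
|y_1 − α|² = 1/9.
Ratio = (1/15) / (1/9) = 3/5.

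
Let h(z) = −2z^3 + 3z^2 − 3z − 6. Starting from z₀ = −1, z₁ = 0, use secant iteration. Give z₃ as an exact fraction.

h(−1) = 2, h(0) = −6. z₂ = 0 − (−6)·(0 − (−1))/((−6) − 2) = −3/4.
h(0) = −6, h(−3/4) = −39/32. z₃ = (−3/4) − (−39/32)·((−3/4) − 0)/((−39/32) − (−6)) = −16/17.

−16/17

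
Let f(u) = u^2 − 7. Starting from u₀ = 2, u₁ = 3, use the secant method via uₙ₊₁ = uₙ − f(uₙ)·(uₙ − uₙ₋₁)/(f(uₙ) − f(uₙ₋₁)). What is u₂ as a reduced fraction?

f(2) = −3, f(3) = 2. u₂ = 3 − 2·(3 − 2)/(2 − (−3)) = 13/5.

13/5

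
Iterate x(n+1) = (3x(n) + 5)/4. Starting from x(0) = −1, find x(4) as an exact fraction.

x(1) = (3·(−1) + 5)/4 = 1/2.
x(2) = (3·(1/2) + 5)/4 = 13/8.
x(3) = (3·(13/8) + 5)/4 = 79/32.
x(4) = (3·(79/32) + 5)/4 = 397/128.

397/128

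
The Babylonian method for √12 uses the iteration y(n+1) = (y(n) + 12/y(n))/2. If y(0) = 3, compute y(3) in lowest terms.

18817/5432

y(1) = (3 + 12/3)/2 = 7/2.
y(2) = (7/2 + 12/(7/2))/2 = 97/28.
y(3) = (97/28 + 12/(97/28))/2 = 18817/5432.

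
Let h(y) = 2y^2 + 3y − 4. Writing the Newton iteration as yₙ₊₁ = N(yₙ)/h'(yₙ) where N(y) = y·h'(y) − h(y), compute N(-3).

22

h'(y) = 4y + 3.
N(y) = y·h'(y) − h(y) = y·(4y + 3) − (2y^2 + 3y − 4) = 2y^2 + 4.
N(-3) = 22.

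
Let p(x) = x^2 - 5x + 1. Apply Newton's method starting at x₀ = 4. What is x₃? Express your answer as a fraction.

551/115

p'(x) = 2x - 5.
p(4) = -3, p'(4) = 3, so x₁ = 4 - (-3)/3 = 5.
p(5) = 1, p'(5) = 5, so x₂ = 5 - 1/5 = 24/5.
p(24/5) = 1/25, p'(24/5) = 23/5, so x₃ = (24/5) - (1/25)/(23/5) = 551/115.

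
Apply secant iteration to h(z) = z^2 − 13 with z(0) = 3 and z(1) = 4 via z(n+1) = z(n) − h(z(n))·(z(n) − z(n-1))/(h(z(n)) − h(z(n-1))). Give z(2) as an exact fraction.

25/7

h(3) = −4, h(4) = 3. z(2) = 4 − 3·(4 − 3)/(3 − (−4)) = 25/7.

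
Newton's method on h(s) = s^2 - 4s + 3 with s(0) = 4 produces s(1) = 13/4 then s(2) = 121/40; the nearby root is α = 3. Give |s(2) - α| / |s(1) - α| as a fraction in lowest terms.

s(1) - α = 13/4 - 3 = 1/4, so |s(1) - α| = 1/4.
s(2) - α = 121/40 - 3 = 1/40, so |s(2) - α| = 1/40.
Ratio = (1/40) / (1/4) = 1/10.

1/10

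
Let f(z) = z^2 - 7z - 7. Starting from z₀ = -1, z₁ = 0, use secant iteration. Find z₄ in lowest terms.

-560/631

f(-1) = 1, f(0) = -7. z₂ = 0 - (-7)·(0 - (-1))/((-7) - 1) = -7/8.
f(0) = -7, f(-7/8) = -7/64. z₃ = (-7/8) - (-7/64)·((-7/8) - 0)/((-7/64) - (-7)) = -8/9.
f(-7/8) = -7/64, f(-8/9) = 1/81. z₄ = (-8/9) - (1/81)·((-8/9) - (-7/8))/((1/81) - (-7/64)) = -560/631.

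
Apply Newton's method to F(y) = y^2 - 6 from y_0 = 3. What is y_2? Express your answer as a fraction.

49/20

F'(y) = 2y.
F(3) = 3, F'(3) = 6, so y_1 = 3 - 3/6 = 5/2.
F(5/2) = 1/4, F'(5/2) = 5, so y_2 = (5/2) - (1/4)/5 = 49/20.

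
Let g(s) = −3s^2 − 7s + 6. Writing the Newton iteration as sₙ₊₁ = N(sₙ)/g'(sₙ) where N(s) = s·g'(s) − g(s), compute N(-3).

g'(s) = −6s − 7.
N(s) = s·g'(s) − g(s) = s·(−6s − 7) − (−3s^2 − 7s + 6) = −3s^2 − 6.
N(-3) = −33.

−33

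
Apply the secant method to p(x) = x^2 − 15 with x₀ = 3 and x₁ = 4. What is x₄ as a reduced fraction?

1921/496

p(3) = −6, p(4) = 1. x₂ = 4 − 1·(4 − 3)/(1 − (−6)) = 27/7.
p(4) = 1, p(27/7) = −6/49. x₃ = (27/7) − (−6/49)·((27/7) − 4)/((−6/49) − 1) = 213/55.
p(27/7) = −6/49, p(213/55) = −6/3025. x₄ = (213/55) − (−6/3025)·((213/55) − (27/7))/((−6/3025) − (−6/49)) = 1921/496.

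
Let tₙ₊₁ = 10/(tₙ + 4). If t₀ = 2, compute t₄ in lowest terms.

490/281

t₁ = 10/(2 + 4) = 5/3.
t₂ = 10/(5/3 + 4) = 30/17.
t₃ = 10/(30/17 + 4) = 85/49.
t₄ = 10/(85/49 + 4) = 490/281.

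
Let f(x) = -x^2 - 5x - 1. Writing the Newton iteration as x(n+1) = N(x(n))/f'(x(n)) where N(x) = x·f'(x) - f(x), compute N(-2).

f'(x) = -2x - 5.
N(x) = x·f'(x) - f(x) = x·(-2x - 5) - (-x^2 - 5x - 1) = -x^2 + 1.
N(-2) = -3.

-3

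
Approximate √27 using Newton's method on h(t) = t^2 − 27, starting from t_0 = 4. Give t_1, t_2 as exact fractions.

h'(t) = 2t.
h(4) = −11, h'(4) = 8, so t_1 = 4 − (−11)/8 = 43/8.
h(43/8) = 121/64, h'(43/8) = 43/4, so t_2 = (43/8) − (121/64)/(43/4) = 3577/688.

t_1 = 43/8, t_2 = 3577/688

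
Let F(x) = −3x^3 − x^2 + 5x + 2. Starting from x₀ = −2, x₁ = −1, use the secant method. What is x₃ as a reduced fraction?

−614/445

F(−2) = 12, F(−1) = −1. x₂ = (−1) − (−1)·((−1) − (−2))/((−1) − 12) = −14/13.
F(−1) = −1, F(−14/13) = −1752/2197. x₃ = (−14/13) − (−1752/2197)·((−14/13) − (−1))/((−1752/2197) − (−1)) = −614/445.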